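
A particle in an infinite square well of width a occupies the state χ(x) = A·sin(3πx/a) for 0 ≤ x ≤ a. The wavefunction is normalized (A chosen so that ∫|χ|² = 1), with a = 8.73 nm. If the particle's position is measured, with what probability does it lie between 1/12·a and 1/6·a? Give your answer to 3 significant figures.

P ≈ 0.136

The probability is P = ∫ |χ|² dx over [1/12·a, 1/6·a].
With A² fixed by ∫|χ|² = 1, i.e. A² = (a/2)^(−1), substitute and integrate.
Substituting u = x/a, A² and the length scale cancel in the ratio: P = ∫_{1/12}^{1/6} sin(3·π·u)^2 du / ∫_{0}^{1} sin(3·π·u)^2 du.
Using ∫ sin(3·π·u)^2 du = u/2 - sin(6·π·u)/(12·π), the numerator is 1/(12·π) + 1/24 and the denominator is 1/2.
Evaluating gives P = (2 + π)/(12·π).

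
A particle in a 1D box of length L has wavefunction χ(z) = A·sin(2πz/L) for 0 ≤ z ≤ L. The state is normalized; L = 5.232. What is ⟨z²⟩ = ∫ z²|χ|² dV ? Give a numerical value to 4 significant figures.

⟨z²⟩ = ∫ z^2 |χ|² dz over the full domain.
The ratio of the moment integral to the normalization integral gives ⟨z²⟩ = -L^2/(8·π^2) + L^2/3.
Putting L = 5.232 gives 8.7779.

⟨z^2⟩ ≈ 8.778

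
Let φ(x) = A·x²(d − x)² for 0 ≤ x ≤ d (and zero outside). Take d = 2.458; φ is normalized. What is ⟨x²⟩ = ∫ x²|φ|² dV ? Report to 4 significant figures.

⟨x²⟩ = ∫ x^2 |φ|² dx over the full domain.
Expanding the polynomial and integrating term by term, evaluating both integrals, ⟨x²⟩ = 3·d^2/11.
With d = 2.458, ⟨x^2⟩ = 1.6478.

⟨x^2⟩ ≈ 1.648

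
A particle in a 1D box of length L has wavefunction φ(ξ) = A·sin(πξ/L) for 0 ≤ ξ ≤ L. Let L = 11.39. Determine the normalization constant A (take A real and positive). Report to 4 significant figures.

A ≈ 0.4190

Normalization requires ∫|φ|² dξ = 1, integrated from 0 to L.
∫|φ|² dξ = A²·(L/2).
Setting this equal to 1 gives A² = 1/(L/2).
Substituting L = 11.39 gives A² = 0.17559, so A = 0.41904.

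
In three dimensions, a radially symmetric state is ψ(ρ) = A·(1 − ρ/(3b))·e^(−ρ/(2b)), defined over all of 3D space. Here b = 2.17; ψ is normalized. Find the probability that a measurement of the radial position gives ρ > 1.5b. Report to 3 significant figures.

P ≈ 0.746

With dV = 4πρ²dρ, the probability is ∫|ψ|² dV over ρ > 1.5b.
Normalization gives A² = 1/(8·π·b^3/3).
Substituting u = ρ/b, A², 4π and the length scale all cancel in the ratio: P = ∫_{1.5}^{∞} u^2·(1 - u/3)^2·e^(-u) du / ∫_{0}^{∞} u^2·(1 - u/3)^2·e^(-u) du.
With ∫ u^2·(1 - u/3)^2·e^(-u) du = (-u^4 + 2·u^3 - 3·u^2 - 6·u - 6)·e^(-u)/9 + C, the region integral is 107·e^(-3/2)/48 and the full one is 2/3.
This evaluates to P = 0.7461.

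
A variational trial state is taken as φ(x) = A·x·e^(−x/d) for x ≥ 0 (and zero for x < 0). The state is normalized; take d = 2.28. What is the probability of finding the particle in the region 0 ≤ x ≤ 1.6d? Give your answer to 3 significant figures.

P = ∫_{0}^{1.6d} |φ(x)|² dx.
The normalization integral ∫|φ|²dx over the whole domain equals d^3/4·A², and A² cancels in the ratio.
Let u = x/d; then A² and the length scale cancel, so P = ∫_{0}^{1.6} u^2·e^(-2·u) du ÷ ∫_{0}^{∞} u^2·e^(-2·u) du.
An antiderivative of u^2·e^(-2·u) is -(2·u^2 + 2·u + 1)·e^(-2·u)/4; evaluating from 0 to 1.6 gives 1/4 - 233·e^(-16/5)/100, while the full integral is 1/4.
This works out to P = 0.6201.

P ≈ 0.620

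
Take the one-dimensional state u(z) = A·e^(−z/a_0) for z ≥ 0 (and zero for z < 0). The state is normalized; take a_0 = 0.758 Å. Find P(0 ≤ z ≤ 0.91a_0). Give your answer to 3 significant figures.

P ≈ 0.838

P = ∫_{0}^{0.91a_0} |u(z)|² dz.
The normalization integral ∫|u|²dz over the whole domain equals a_0/2·A², and A² cancels in the ratio.
In terms of t = z/a_0 (A² and the length scale cancel between numerator and denominator), P = [∫_{0}^{0.91} e^(-2·t) dt] / [∫_{0}^{∞} e^(-2·t) dt].
With ∫ e^(-2·t) dt = -e^(-2·t)/2 + C, the region integral is 1/2 - e^(-91/50)/2 and the full one is 1/2.
This works out to P = 0.8380.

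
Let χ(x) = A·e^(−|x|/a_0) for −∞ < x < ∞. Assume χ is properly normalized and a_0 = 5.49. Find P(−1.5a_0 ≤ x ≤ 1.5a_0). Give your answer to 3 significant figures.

P = ∫_{−1.5a_0}^{1.5a_0} |χ(x)|² dx.
Since A² = 1/(a_0), this is the region integral divided by the full normalization integral.
By symmetry take twice the x ≥ 0 contribution in numerator and denominator; the 2's cancel. Let u = x/a_0; then A² and the length scale cancel, so P = ∫_{0}^{1.5} e^(-2·u) du ÷ ∫_{0}^{∞} e^(-2·u) du.
With ∫ e^(-2·u) du = -e^(-2·u)/2 + C, the region integral is 1/2 - e^(-3)/2 and the full one is 1/2.
Taking the ratio, P = 0.9502.

P ≈ 0.950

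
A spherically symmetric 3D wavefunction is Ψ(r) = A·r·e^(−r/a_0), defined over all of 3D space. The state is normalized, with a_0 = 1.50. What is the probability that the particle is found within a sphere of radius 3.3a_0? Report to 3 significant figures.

With dV = 4πr²dr, the probability is ∫|Ψ|² dV over r ≤ 3.3a_0.
Normalization gives A² = 1/(3·π·a_0^5).
In terms of u = r/a_0 (A², 4π and the length scale all cancel between numerator and denominator), P = [∫_{0}^{3.3} u^4·e^(-2·u) du] / [∫_{0}^{∞} u^4·e^(-2·u) du].
An antiderivative of u^4·e^(-2·u) is -(u^4/2 + u^3 + 3·u^2/2 + 3·u/2 + 3/4)·e^(-2·u); evaluating from 0 to 3.3 gives ≈ 0.59047, while the full integral is 3/4.
Taking the ratio yields P = 0.7873.

P ≈ 0.787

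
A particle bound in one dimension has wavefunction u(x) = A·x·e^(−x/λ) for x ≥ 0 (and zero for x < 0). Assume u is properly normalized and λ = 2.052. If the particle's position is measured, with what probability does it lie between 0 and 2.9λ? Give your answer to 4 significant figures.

|u|² is the probability density, so P = ∫_{0}^{2.9λ} |u|² dx.
The normalization integral ∫|u|²dx over the whole domain equals λ^3/4·A², and A² cancels in the ratio.
In terms of t = x/λ (A² and the length scale cancel between numerator and denominator), P = [∫_{0}^{2.9} t^2·e^(-2·t) dt] / [∫_{0}^{∞} t^2·e^(-2·t) dt].
With ∫ t^2·e^(-2·t) dt = -(2·t^2 + 2·t + 1)·e^(-2·t)/4 + C, the region integral is 1/4 - 1181·e^(-29/5)/200 and the full one is 1/4.
Evaluating gives P = 0.92849.

P ≈ 0.9285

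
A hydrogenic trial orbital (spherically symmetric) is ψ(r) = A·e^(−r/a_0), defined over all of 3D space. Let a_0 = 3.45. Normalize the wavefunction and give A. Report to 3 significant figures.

Require ∫ |ψ|² 4πr² dr = 1 over the whole domain.
(Spherical symmetry: dV = 4πr² dr.)
With ψ = A·e^(−r/a_0), the integral evaluates to A²·[π·a_0^3].
Hence A² = 1/[π·a_0^3].
With a_0 = 3.45: A² = 0.007752 and A = 0.08804.

A ≈ 0.0880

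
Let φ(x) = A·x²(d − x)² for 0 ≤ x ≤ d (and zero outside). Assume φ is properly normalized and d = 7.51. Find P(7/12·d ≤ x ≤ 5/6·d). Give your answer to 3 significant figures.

The probability is P = ∫ |φ|² dx over [7/12·d, 5/6·d].
With A² fixed by ∫|φ|² = 1, i.e. A² = (d^9/630)^(−1), substitute and integrate.
Let u = x/d; then A² and the length scale cancel, so P = ∫_{7/12}^{5/6} u^4·(1 - u)^4 du ÷ ∫_{0}^{1} u^4·(1 - u)^4 du.
An antiderivative of u^4·(1 - u)^4 is u^5·(70·u^4 - 315·u^3 + 540·u^2 - 420·u + 126)/630; evaluating from 7/12 to 5/6 gives ≈ 0.00046568, while the full integral is 1/630.
The result is P = 0.2934.

P ≈ 0.293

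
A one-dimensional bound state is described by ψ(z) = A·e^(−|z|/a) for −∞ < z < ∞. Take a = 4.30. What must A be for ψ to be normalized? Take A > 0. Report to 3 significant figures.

Require ∫ |ψ|² dz = 1 over the whole domain.
Recall ∫₀^∞ z^m e^(−z/β) dz = m!·β^(m+1), ∫|ψ|² dz = A²·(a).
So A² = (a)^(−1).
Plugging in a = 4.30 yields A = 0.4822.

A ≈ 0.482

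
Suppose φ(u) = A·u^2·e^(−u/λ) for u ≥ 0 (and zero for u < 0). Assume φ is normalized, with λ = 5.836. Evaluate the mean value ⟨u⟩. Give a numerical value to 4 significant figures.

⟨u⟩ ≈ 14.59

⟨u⟩ = ∫ u |φ|² du over the full domain.
Evaluating both integrals, ⟨u⟩ = 5·λ/2.
Putting λ = 5.836 gives 14.590.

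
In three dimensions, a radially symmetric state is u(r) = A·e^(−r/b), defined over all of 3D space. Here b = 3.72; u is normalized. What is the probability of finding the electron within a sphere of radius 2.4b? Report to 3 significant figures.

P ≈ 0.857

Integrate the radial probability density 4πr²|u|² over r ≤ 2.4b.
A² is fixed by ∫₀^∞ 4πr²|u|² dr = 1, i.e. A² = (π·b^3)^(−1).
Substituting t = r/b, A², 4π and the length scale all cancel in the ratio: P = ∫_{0}^{2.4} t^2·e^(-2·t) dt / ∫_{0}^{∞} t^2·e^(-2·t) dt.
Using ∫ t^2·e^(-2·t) dt = -(2·t^2 + 2·t + 1)·e^(-2·t)/4, the numerator is 1/4 - 433·e^(-24/5)/100 and the denominator is 1/4.
The region integral divided by the full integral gives P = 0.8575.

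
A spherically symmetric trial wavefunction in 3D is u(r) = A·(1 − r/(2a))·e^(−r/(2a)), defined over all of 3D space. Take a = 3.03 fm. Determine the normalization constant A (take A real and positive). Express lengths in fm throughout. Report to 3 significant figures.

The normalization condition is ∫|u|² 4πr² dr = 1 from 0 to ∞.
(Spherical symmetry: dV = 4πr² dr.)
Recall ∫₀^∞ r^m e^(−r/β) dr = m!·β^(m+1), carrying out the integral gives A² · 8·π·a^3.
Plugging in a = 3.03 yields A = 0.03782.

A ≈ 0.0378 fm^(-3/2)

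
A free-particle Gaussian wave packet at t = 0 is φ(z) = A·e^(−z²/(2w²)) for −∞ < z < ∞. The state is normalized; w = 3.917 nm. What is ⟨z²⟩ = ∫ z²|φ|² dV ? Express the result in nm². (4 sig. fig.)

⟨z^2⟩ ≈ 7.671 nm^2

⟨z²⟩ = ∫ z^2 |φ|² dz over the full domain.
Evaluating both integrals, ⟨z²⟩ = w^2/2.
Putting w = 3.917 gives 7.6714.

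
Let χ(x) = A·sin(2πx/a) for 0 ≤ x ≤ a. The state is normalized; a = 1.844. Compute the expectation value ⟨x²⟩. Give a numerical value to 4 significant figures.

⟨x²⟩ = ∫ x^2 |χ|² dx over the full domain.
With ∫₀^a sin²(nπx/a) dx = a/2, evaluating both integrals, ⟨x²⟩ = -a^2/(8·π^2) + a^2/3.
With a = 1.844, ⟨x^2⟩ = 1.0904.

⟨x^2⟩ ≈ 1.090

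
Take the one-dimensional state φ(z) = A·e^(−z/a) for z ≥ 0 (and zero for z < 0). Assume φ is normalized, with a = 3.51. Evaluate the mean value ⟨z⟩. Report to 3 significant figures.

⟨z⟩ ≈ 1.76

⟨z⟩ = ∫ z |φ|² dz over the full domain.
Since the A² factors cancel between numerator and denominator, ⟨z⟩ = a/2.
With a = 3.51, ⟨z⟩ = 1.755.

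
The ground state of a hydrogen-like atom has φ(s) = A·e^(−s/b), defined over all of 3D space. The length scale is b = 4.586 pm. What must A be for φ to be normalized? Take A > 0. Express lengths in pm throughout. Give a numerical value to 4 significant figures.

We need A² ∫|f|² 4πs² ds = 1, taking the integral from 0 to ∞.
In 3D with spherical symmetry the volume element is 4πs² ds.
∫|φ|² 4πs² ds = A²·(π·b^3).
Setting this equal to 1 gives A² = 1/(π·b^3).
With b = 4.586: A² = 0.0033003 and A = 0.057448.

A ≈ 0.05745 pm^(-3/2)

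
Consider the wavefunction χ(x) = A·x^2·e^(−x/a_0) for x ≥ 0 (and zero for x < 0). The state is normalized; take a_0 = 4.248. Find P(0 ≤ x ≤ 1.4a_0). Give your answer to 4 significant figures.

|χ|² is the probability density, so P = ∫_{0}^{1.4a_0} |χ|² dx.
Since A² = 1/(3·a_0^5/4), this is the region integral divided by the full normalization integral.
Substituting u = x/a_0, A² and the length scale cancel in the ratio: P = ∫_{0}^{1.4} u^4·e^(-2·u) du / ∫_{0}^{∞} u^4·e^(-2·u) du.
An antiderivative of u^4·e^(-2·u) is -(u^4/2 + u^3 + 3·u^2/2 + 3·u/2 + 3/4)·e^(-2·u); evaluating from 0 to 1.4 gives ≈ 0.114243, while the full integral is 3/4.
This works out to P = 0.15232.

P ≈ 0.1523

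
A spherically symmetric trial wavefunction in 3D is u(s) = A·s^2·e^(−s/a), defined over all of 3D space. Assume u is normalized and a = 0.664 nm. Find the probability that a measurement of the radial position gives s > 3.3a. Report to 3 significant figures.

P ≈ 0.511

P = ∫ |u|² 4πs² ds over s > 3.3a.
A² is fixed by ∫₀^∞ 4πs²|u|² ds = 1, i.e. A² = (45·π·a^7/2)^(−1).
Substituting t = s/a, A², 4π and the length scale all cancel in the ratio: P = ∫_{3.3}^{∞} t^6·e^(-2·t) dt / ∫_{0}^{∞} t^6·e^(-2·t) dt.
With ∫ t^6·e^(-2·t) dt = -(4·t^6 + 12·t^5 + 30·t^4 + 60·t^3 + 90·t^2 + 90·t + 45)·e^(-2·t)/8 + C, the region integral is ≈ 2.8735 and the full one is 45/8.
This evaluates to P = 0.5108.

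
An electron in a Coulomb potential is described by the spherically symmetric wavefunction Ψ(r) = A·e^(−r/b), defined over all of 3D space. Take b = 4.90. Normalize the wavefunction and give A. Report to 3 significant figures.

A ≈ 0.0520

Require ∫ |Ψ|² 4πr² dr = 1 over the whole domain.
The angular integral contributes 4π, leaving ∫₀^∞ r²|Ψ|² dr.
With Ψ = A·e^(−r/b), the integral evaluates to A²·[π·b^3].
So A² = (π·b^3)^(−1).
Plugging in b = 4.90 yields A = 0.05202.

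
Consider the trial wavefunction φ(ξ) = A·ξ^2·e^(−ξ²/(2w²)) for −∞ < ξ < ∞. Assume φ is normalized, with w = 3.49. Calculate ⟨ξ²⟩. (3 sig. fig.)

The expectation value is the |φ|²-weighted average of ξ^2: ∫ ξ^2|φ|² dξ.
The ratio of the moment integral to the normalization integral gives ⟨ξ²⟩ = 5·w^2/2.
With w = 3.49, ⟨ξ^2⟩ = 30.45.

⟨ξ^2⟩ ≈ 30.5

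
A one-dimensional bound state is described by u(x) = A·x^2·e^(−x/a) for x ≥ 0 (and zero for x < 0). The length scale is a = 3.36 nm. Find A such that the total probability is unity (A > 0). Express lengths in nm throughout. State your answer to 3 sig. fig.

A ≈ 0.0558 nm^(-5/2)

We need A² ∫|f|² dx = 1, taking the integral from 0 to ∞.
Recall ∫₀^∞ x^m e^(−x/β) dx = m!·β^(m+1), with u = A·x^2·e^(−x/a), the integral evaluates to A²·[3·a^5/4].
Hence A² = 1/[3·a^5/4].
Substituting a = 3.36 gives A² = 0.003113, so A = 0.05580.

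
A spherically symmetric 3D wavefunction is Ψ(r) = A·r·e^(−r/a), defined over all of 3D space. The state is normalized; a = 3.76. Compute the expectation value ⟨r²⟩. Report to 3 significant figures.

By definition ⟨r²⟩ = ∫ r^2 |Ψ(r)|² 4πr² dr.
The ratio of the moment integral to the normalization integral gives ⟨r²⟩ = 15·a^2/2.
With a = 3.76, ⟨r^2⟩ = 106.0.

⟨r^2⟩ ≈ 106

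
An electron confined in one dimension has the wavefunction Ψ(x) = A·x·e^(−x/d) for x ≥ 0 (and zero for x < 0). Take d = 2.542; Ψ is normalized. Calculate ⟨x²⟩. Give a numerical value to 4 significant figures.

By definition ⟨x²⟩ = ∫ x^2 |Ψ(x)|² dx.
The ratio of the moment integral to the normalization integral gives ⟨x²⟩ = 3·d^2.
With d = 2.542, ⟨x^2⟩ = 19.385.

⟨x^2⟩ ≈ 19.39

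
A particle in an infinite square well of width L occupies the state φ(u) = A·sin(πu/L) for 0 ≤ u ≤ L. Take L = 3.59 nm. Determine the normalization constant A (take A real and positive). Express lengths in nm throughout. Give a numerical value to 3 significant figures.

The normalization condition is ∫|φ|² du = 1 from 0 to L.
With ∫₀^L sin²(nπu/L) du = L/2, ∫|φ|² du = A²·(L/2).
Hence A² = 1/[L/2].
Plugging in L = 3.59 yields A = 0.7464.

A ≈ 0.746 nm^(-1/2)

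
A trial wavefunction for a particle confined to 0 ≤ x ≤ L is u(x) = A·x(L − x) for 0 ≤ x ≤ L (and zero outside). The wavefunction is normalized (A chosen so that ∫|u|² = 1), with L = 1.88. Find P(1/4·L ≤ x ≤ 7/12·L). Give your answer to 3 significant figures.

|u|² is the probability density, so P = ∫_{1/4·L}^{7/12·L} |u|² dx.
With A² fixed by ∫|u|² = 1, i.e. A² = (L^5/30)^(−1), substitute and integrate.
In terms of t = x/L (A² and the length scale cancel between numerator and denominator), P = [∫_{1/4}^{7/12} t^2·(1 - t)^2 dt] / [∫_{0}^{1} t^2·(1 - t)^2 dt].
Using ∫ t^2·(1 - t)^2 dt = t^3·(6·t^2 - 15·t + 10)/30, the numerator is ≈ 0.018329 and the denominator is 1/30.
Taking the ratio, P = 0.5499.

P ≈ 0.550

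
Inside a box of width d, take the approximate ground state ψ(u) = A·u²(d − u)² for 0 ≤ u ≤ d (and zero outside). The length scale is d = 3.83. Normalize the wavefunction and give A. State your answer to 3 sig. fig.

A ≈ 0.0596

Require ∫ |ψ|² du = 1 over the whole domain.
Expanding the polynomial and integrating term by term, with ψ = A·u²(d − u)², the integral evaluates to A²·[d^9/630].
Hence A² = 1/[d^9/630].
With d = 3.83: A² = 0.003553 and A = 0.05960.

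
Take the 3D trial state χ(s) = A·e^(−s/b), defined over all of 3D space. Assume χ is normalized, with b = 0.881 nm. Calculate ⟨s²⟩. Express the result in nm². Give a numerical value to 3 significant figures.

The expectation value is the |χ|²-weighted average of s^2: ∫ s^2|χ|² 4πs² ds.
Since the A² factors cancel between numerator and denominator, ⟨s²⟩ = 3·b^2.
Putting b = 0.881 gives 2.328.

⟨s^2⟩ ≈ 2.33 nm^2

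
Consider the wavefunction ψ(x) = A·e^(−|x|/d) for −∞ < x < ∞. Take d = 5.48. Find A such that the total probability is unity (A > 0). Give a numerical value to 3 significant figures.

A ≈ 0.427

We need A² ∫|f|² dx = 1, taking the integral from −∞ to ∞.
Using ∫₀^∞ xⁿ e^(−αx) dx = n!/αⁿ⁺¹, ∫|ψ|² dx = A²·(d).
Plugging in d = 5.48 yields A = 0.4272.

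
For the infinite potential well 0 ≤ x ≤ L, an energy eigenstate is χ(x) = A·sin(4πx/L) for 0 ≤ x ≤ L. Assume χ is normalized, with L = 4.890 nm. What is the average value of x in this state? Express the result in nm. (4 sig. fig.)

The expectation value is the |χ|²-weighted average of x: ∫ x|χ|² dx.
Since the A² factors cancel between numerator and denominator, ⟨x⟩ = L/2.
With L = 4.890, ⟨x⟩ = 2.4450.

⟨x⟩ ≈ 2.445 nm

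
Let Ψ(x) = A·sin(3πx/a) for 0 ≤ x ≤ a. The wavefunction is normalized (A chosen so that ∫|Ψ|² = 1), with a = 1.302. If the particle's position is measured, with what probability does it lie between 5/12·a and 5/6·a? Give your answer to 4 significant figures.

P ≈ 0.4697

The probability is P = ∫ |Ψ|² dx over [5/12·a, 5/6·a].
The normalization integral ∫|Ψ|²dx over the whole domain equals a/2·A², and A² cancels in the ratio.
Substituting u = x/a, A² and the length scale cancel in the ratio: P = ∫_{5/12}^{5/6} sin(3·π·u)^2 du / ∫_{0}^{1} sin(3·π·u)^2 du.
With ∫ sin(3·π·u)^2 du = u/2 - sin(6·π·u)/(12·π) + C, the region integral is 1/(12·π) + 5/24 and the full one is 1/2.
This works out to P = (2 + 5·π)/(12·π).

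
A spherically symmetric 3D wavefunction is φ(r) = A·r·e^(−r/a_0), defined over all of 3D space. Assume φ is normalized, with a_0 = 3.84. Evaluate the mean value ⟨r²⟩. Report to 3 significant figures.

The expectation value is the |φ|²-weighted average of r^2: ∫ r^2|φ|² 4πr² dr.
Since the A² factors cancel between numerator and denominator, ⟨r²⟩ = 15·a_0^2/2.
With a_0 = 3.84, ⟨r^2⟩ = 110.6.

⟨r^2⟩ ≈ 111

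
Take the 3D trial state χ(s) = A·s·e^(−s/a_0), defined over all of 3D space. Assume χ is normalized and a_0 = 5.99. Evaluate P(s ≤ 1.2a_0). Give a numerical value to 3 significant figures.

P ≈ 0.0959

P = ∫ |χ|² 4πs² ds over s ≤ 1.2a_0.
The full normalization integral is A²·[3·π·a_0^5] = 1, fixing A².
Substituting u = s/a_0, A², 4π and the length scale all cancel in the ratio: P = ∫_{0}^{1.2} u^4·e^(-2·u) du / ∫_{0}^{∞} u^4·e^(-2·u) du.
An antiderivative of u^4·e^(-2·u) is -(u^4/2 + u^3 + 3·u^2/2 + 3·u/2 + 3/4)·e^(-2·u); evaluating from 0 to 1.2 gives ≈ 0.071901, while the full integral is 3/4.
This evaluates to P = 0.09587.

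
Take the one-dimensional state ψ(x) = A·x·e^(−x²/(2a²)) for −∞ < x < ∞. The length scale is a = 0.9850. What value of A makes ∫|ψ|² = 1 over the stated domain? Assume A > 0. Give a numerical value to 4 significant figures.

We need A² ∫|f|² dx = 1, taking the integral from −∞ to ∞.
Differentiating ∫e^(−αx²) dx = √(π/α) under α to get the higher moments, ∫|ψ|² dx = A²·(√(π)·a^3/2).
Substituting a = 0.9850 gives A² = 1.1807, so A = 1.0866.

A ≈ 1.087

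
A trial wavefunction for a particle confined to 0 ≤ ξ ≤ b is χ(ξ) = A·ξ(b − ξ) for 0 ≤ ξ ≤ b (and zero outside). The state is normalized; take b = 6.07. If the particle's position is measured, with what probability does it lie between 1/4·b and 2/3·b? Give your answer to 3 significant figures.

P = ∫_{1/4·b}^{2/3·b} |χ(ξ)|² dξ.
Since A² = 1/(b^5/30), this is the region integral divided by the full normalization integral.
In terms of u = ξ/b (A² and the length scale cancel between numerator and denominator), P = [∫_{1/4}^{2/3} u^2·(1 - u)^2 du] / [∫_{0}^{1} u^2·(1 - u)^2 du].
With ∫ u^2·(1 - u)^2 du = u^3·(6·u^2 - 15·u + 10)/30 + C, the region integral is ≈ 0.022887 and the full one is 1/30.
This works out to P = 0.6866.

P ≈ 0.687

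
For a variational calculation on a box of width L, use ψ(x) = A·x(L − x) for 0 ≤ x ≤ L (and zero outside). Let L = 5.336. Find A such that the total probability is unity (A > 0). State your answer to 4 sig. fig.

We need A² ∫|f|² dx = 1, taking the integral from 0 to L.
Expanding the polynomial and integrating term by term, carrying out the integral gives A² · L^5/30.
With L = 5.336: A² = 0.0069349 and A = 0.083276.

A ≈ 0.08328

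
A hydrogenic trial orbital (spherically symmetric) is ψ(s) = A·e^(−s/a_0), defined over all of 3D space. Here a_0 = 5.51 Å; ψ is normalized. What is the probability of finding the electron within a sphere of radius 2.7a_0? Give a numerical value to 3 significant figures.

P ≈ 0.905

Integrate the radial probability density 4πs²|ψ|² over s ≤ 2.7a_0.
Normalization gives A² = 1/(π·a_0^3).
In terms of u = s/a_0 (A², 4π and the length scale all cancel between numerator and denominator), P = [∫_{0}^{2.7} u^2·e^(-2·u) du] / [∫_{0}^{∞} u^2·e^(-2·u) du].
An antiderivative of u^2·e^(-2·u) is -(2·u^2 + 2·u + 1)·e^(-2·u)/4; evaluating from 0 to 2.7 gives 1/4 - 1049·e^(-27/5)/200, while the full integral is 1/4.
This evaluates to P = 0.9052.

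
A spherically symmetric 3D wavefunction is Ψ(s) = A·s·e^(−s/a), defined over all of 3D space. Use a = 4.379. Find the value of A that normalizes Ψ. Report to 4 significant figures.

A ≈ 0.008118

Require ∫ |Ψ|² 4πs² ds = 1 over the whole domain.
Using ∫₀^∞ sⁿ e^(−αs) ds = n!/αⁿ⁺¹, carrying out the integral gives A² · 3·π·a^5.
So A² = (3·π·a^5)^(−1).
Plugging in a = 4.379 yields A = 0.0081176.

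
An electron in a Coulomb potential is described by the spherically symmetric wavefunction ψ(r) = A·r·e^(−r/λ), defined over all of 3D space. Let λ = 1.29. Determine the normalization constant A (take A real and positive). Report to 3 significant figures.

A ≈ 0.172

The normalization condition is ∫|ψ|² 4πr² dr = 1 from 0 to ∞.
The angular integral contributes 4π, leaving ∫₀^∞ r²|ψ|² dr.
Using ∫₀^∞ rⁿ e^(−αr) dr = n!/αⁿ⁺¹, with ψ = A·r·e^(−r/λ), the integral evaluates to A²·[3·π·λ^5].
Hence A² = 1/[3·π·λ^5].
With λ = 1.29: A² = 0.02970 and A = 0.1723.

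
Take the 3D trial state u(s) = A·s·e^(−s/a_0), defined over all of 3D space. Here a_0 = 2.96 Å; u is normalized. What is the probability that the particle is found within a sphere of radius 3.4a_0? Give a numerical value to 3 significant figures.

P = ∫ |u|² 4πs² ds over s ≤ 3.4a_0.
A² is fixed by ∫₀^∞ 4πs²|u|² ds = 1, i.e. A² = (3·π·a_0^5)^(−1).
In terms of t = s/a_0 (A², 4π and the length scale all cancel between numerator and denominator), P = [∫_{0}^{3.4} t^4·e^(-2·t) dt] / [∫_{0}^{∞} t^4·e^(-2·t) dt].
An antiderivative of t^4·e^(-2·t) is -(t^4/2 + t^3 + 3·t^2/2 + 3·t/2 + 3/4)·e^(-2·t); evaluating from 0 to 3.4 gives ≈ 0.60598, while the full integral is 3/4.
Taking the ratio yields P = 0.8080.

P ≈ 0.808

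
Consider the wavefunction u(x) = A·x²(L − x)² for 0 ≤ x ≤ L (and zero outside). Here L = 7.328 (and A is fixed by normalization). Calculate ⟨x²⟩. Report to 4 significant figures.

The expectation value is the |u|²-weighted average of x^2: ∫ x^2|u|² dx.
Evaluating both integrals, ⟨x²⟩ = 3·L^2/11.
With L = 7.328, ⟨x^2⟩ = 14.645.

⟨x^2⟩ ≈ 14.65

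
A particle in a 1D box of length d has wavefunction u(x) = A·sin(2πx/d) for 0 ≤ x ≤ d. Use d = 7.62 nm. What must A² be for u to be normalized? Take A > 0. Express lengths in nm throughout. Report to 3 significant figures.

The normalization condition is ∫|u|² dx = 1 from 0 to d.
Carrying out the integral gives A² · d/2.
Setting this equal to 1 gives A² = 1/(d/2).
Plugging in d = 7.62 yields A = 0.5123.

A^2 ≈ 0.262 nm^(-1)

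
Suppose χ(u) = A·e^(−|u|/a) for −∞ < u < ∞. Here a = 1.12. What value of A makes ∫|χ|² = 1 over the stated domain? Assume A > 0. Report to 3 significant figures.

A ≈ 0.945

We need A² ∫|f|² du = 1, taking the integral from −∞ to ∞.
The integral (without the A² prefactor) comes out to a.
Hence A² = 1/[a].
Substituting a = 1.12 gives A² = 0.8929, so A = 0.9449.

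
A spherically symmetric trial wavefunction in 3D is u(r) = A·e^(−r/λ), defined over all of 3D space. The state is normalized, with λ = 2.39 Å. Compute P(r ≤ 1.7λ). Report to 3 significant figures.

With dV = 4πr²dr, the probability is ∫|u|² dV over r ≤ 1.7λ.
Normalization gives A² = 1/(π·λ^3).
Let t = r/λ; then A², 4π and the length scale all cancel, so P = ∫_{0}^{1.7} t^2·e^(-2·t) dt ÷ ∫_{0}^{∞} t^2·e^(-2·t) dt.
Using ∫ t^2·e^(-2·t) dt = -(2·t^2 + 2·t + 1)·e^(-2·t)/4, the numerator is 1/4 - 509·e^(-17/5)/200 and the denominator is 1/4.
Taking the ratio yields P = 0.6603.

P ≈ 0.660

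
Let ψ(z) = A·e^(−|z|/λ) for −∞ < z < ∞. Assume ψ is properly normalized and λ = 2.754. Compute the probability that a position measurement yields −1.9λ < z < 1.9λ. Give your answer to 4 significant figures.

|ψ|² is the probability density, so P = ∫_{−1.9λ}^{1.9λ} |ψ|² dz.
Since A² = 1/(λ), this is the region integral divided by the full normalization integral.
Both integrals are even about z = 0, so only the z ≥ 0 halves are needed (the factors of 2 cancel). Let u = z/λ; then A² and the length scale cancel, so P = ∫_{0}^{1.9} e^(-2·u) du ÷ ∫_{0}^{∞} e^(-2·u) du.
With ∫ e^(-2·u) du = -e^(-2·u)/2 + C, the region integral is 1/2 - e^(-19/5)/2 and the full one is 1/2.
This works out to P = 0.97763.

P ≈ 0.9776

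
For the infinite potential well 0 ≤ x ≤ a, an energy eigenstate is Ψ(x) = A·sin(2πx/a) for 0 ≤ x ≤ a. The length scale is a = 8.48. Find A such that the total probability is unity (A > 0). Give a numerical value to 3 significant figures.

Normalization requires ∫|Ψ|² dx = 1, integrated from 0 to a.
Carrying out the integral gives A² · a/2.
Setting this equal to 1 gives A² = 1/(a/2).
Substituting a = 8.48 gives A² = 0.2358, so A = 0.4856.

A ≈ 0.486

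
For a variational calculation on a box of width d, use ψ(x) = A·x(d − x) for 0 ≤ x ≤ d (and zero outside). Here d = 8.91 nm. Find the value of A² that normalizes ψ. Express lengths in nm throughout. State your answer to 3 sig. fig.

Require ∫ |ψ|² dx = 1 over the whole domain.
Expanding the polynomial and integrating term by term, the integral (without the A² prefactor) comes out to d^5/30.
Setting this equal to 1 gives A² = 1/(d^5/30).
Plugging in d = 8.91 yields A = 0.02311.

A^2 ≈ 0.000534 nm^(-5)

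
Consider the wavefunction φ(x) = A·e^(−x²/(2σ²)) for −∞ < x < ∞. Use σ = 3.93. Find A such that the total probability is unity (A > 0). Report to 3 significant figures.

The normalization condition is ∫|φ|² dx = 1 from −∞ to ∞.
Carrying out the integral gives A² · √(π)·σ.
With σ = 3.93: A² = 0.1436 and A = 0.3789.

A ≈ 0.379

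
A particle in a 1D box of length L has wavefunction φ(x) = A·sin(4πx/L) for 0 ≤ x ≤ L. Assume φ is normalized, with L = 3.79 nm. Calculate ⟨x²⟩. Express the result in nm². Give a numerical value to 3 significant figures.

By definition ⟨x²⟩ = ∫ x^2 |φ(x)|² dx.
Since the A² factors cancel between numerator and denominator, ⟨x²⟩ = -L^2/(32·π^2) + L^2/3.
Putting L = 3.79 gives 4.743.

⟨x^2⟩ ≈ 4.74 nm^2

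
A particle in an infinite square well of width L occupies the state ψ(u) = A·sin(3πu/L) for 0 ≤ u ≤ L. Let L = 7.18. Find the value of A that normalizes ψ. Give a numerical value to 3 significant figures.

We need A² ∫|f|² du = 1, taking the integral from 0 to L.
Using sin²θ = (1 − cos 2θ)/2, carrying out the integral gives A² · L/2.
So A² = (L/2)^(−1).
Substituting L = 7.18 gives A² = 0.2786, so A = 0.5278.

A ≈ 0.528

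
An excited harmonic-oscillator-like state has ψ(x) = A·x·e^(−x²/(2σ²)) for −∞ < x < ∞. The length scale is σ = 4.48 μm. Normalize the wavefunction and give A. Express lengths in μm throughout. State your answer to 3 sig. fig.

Normalization requires ∫|ψ|² dx = 1, integrated from −∞ to ∞.
With ∫_{−∞}^{∞} x^(2m) e^(−αx²) dx = (2m−1)!!·√π / (2^m α^(m+1/2)), the integral (without the A² prefactor) comes out to √(π)·σ^3/2.
Plugging in σ = 4.48 yields A = 0.1120.

A ≈ 0.112 μm^(-3/2)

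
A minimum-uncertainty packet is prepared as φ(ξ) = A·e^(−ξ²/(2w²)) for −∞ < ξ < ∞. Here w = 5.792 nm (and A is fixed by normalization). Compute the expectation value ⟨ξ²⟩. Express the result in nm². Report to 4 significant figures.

By definition ⟨ξ²⟩ = ∫ ξ^2 |φ(ξ)|² dξ.
Since the A² factors cancel between numerator and denominator, ⟨ξ²⟩ = w^2/2.
Putting w = 5.792 gives 16.774.

⟨ξ^2⟩ ≈ 16.77 nm^2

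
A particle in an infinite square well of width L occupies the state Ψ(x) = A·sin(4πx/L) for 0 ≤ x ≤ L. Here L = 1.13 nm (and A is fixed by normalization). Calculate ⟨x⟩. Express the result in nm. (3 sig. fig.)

⟨x⟩ ≈ 0.565 nm

By definition ⟨x⟩ = ∫ x |Ψ(x)|² dx.
Using sin²θ = (1 − cos 2θ)/2, the ratio of the moment integral to the normalization integral gives ⟨x⟩ = L/2.
Putting L = 1.13 gives 0.5650.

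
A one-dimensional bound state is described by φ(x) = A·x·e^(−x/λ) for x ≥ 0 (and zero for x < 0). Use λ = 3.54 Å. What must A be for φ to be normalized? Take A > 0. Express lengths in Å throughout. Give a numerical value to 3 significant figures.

A ≈ 0.300 Å^(-3/2)

Require ∫ |φ|² dx = 1 over the whole domain.
Recall ∫₀^∞ x^m e^(−x/β) dx = m!·β^(m+1), ∫|φ|² dx = A²·(λ^3/4).
With λ = 3.54: A² = 0.09017 and A = 0.3003.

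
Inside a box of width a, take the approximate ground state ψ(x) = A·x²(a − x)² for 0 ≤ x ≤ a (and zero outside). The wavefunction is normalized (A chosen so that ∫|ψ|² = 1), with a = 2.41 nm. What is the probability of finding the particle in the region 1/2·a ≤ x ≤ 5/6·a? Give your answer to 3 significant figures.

|ψ|² is the probability density, so P = ∫_{1/2·a}^{5/6·a} |ψ|² dx.
Since A² = 1/(a^9/630), this is the region integral divided by the full normalization integral.
Substituting u = x/a, A² and the length scale cancel in the ratio: P = ∫_{1/2}^{5/6} u^4·(1 - u)^4 du / ∫_{0}^{1} u^4·(1 - u)^4 du.
An antiderivative of u^4·(1 - u)^4 is u^5·(70·u^4 - 315·u^3 + 540·u^2 - 420·u + 126)/630; evaluating from 1/2 to 5/6 gives ≈ 0.00077944, while the full integral is 1/630.
Taking the ratio, P = 0.4910.

P ≈ 0.491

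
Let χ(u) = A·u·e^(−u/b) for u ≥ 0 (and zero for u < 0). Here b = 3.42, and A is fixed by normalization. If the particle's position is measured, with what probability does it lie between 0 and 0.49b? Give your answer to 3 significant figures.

P ≈ 0.0767

|χ|² is the probability density, so P = ∫_{0}^{0.49b} |χ|² du.
Since A² = 1/(b^3/4), this is the region integral divided by the full normalization integral.
Let t = u/b; then A² and the length scale cancel, so P = ∫_{0}^{0.49} t^2·e^(-2·t) dt ÷ ∫_{0}^{∞} t^2·e^(-2·t) dt.
Using ∫ t^2·e^(-2·t) dt = -(2·t^2 + 2·t + 1)·e^(-2·t)/4, the numerator is ≈ 0.019165 and the denominator is 1/4.
The result is P = 0.07666.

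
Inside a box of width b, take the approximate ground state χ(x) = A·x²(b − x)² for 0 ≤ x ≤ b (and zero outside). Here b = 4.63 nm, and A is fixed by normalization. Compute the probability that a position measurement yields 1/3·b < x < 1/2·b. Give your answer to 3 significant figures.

P ≈ 0.355

The probability is P = ∫ |χ|² dx over [1/3·b, 1/2·b].
The normalization integral ∫|χ|²dx over the whole domain equals b^9/630·A², and A² cancels in the ratio.
Substituting u = x/b, A² and the length scale cancel in the ratio: P = ∫_{1/3}^{1/2} u^4·(1 - u)^4 du / ∫_{0}^{1} u^4·(1 - u)^4 du.
Using ∫ u^4·(1 - u)^4 du = u^5·(70·u^4 - 315·u^3 + 540·u^2 - 420·u + 126)/630, the numerator is ≈ 0.00056374 and the denominator is 1/630.
The result is P = 0.3552.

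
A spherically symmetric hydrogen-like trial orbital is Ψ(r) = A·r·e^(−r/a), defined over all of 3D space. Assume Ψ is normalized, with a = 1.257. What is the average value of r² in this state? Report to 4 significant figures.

⟨r^2⟩ ≈ 11.85

By definition ⟨r²⟩ = ∫ r^2 |Ψ(r)|² 4πr² dr.
Since the A² factors cancel between numerator and denominator, ⟨r²⟩ = 15·a^2/2.
Putting a = 1.257 gives 11.850.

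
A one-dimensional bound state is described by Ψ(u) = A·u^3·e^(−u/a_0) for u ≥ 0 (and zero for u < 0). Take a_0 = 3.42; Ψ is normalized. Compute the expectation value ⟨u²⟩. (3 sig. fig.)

⟨u^2⟩ ≈ 164

The expectation value is the |Ψ|²-weighted average of u^2: ∫ u^2|Ψ|² du.
Evaluating both integrals, ⟨u²⟩ = 14·a_0^2.
With a_0 = 3.42, ⟨u^2⟩ = 163.7.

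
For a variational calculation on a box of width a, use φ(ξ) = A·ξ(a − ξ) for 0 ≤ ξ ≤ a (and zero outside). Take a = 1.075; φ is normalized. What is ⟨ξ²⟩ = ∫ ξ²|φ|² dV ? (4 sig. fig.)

⟨ξ²⟩ = ∫ ξ^2 |φ|² dξ over the full domain.
Expanding the polynomial and integrating term by term, evaluating both integrals, ⟨ξ²⟩ = 2·a^2/7.
With a = 1.075, ⟨ξ^2⟩ = 0.33018.

⟨ξ^2⟩ ≈ 0.3302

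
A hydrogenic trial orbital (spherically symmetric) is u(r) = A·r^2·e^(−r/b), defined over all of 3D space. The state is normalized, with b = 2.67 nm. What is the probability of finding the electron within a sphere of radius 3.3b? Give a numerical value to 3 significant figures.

Integrate the radial probability density 4πr²|u|² over r ≤ 3.3b.
The full normalization integral is A²·[45·π·b^7/2] = 1, fixing A².
Let t = r/b; then A², 4π and the length scale all cancel, so P = ∫_{0}^{3.3} t^6·e^(-2·t) dt ÷ ∫_{0}^{∞} t^6·e^(-2·t) dt.
Using ∫ t^6·e^(-2·t) dt = -(4·t^6 + 12·t^5 + 30·t^4 + 60·t^3 + 90·t^2 + 90·t + 45)·e^(-2·t)/8, the numerator is ≈ 2.7515 and the denominator is 45/8.
This evaluates to P = 0.4892.

P ≈ 0.489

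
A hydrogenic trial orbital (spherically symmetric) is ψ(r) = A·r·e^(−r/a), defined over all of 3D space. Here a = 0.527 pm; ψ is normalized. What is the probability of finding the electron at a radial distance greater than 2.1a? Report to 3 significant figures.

P = ∫ |ψ|² 4πr² dr over r > 2.1a.
The full normalization integral is A²·[3·π·a^5] = 1, fixing A².
In terms of u = r/a (A², 4π and the length scale all cancel between numerator and denominator), P = [∫_{2.1}^{∞} u^4·e^(-2·u) du] / [∫_{0}^{∞} u^4·e^(-2·u) du].
An antiderivative of u^4·e^(-2·u) is -(u^4/2 + u^3 + 3·u^2/2 + 3·u/2 + 3/4)·e^(-2·u); evaluating from 2.1 to ∞ gives ≈ 0.44237, while the full integral is 3/4.
The region integral divided by the full integral gives P = 0.5898.

P ≈ 0.590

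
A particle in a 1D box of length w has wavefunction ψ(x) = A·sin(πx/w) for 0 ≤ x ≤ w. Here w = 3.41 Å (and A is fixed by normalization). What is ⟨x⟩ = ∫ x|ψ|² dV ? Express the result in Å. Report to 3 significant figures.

⟨x⟩ ≈ 1.71 Å

The expectation value is the |ψ|²-weighted average of x: ∫ x|ψ|² dx.
With ∫₀^w sin²(nπx/w) dx = w/2, evaluating both integrals, ⟨x⟩ = w/2.
Putting w = 3.41 gives 1.705.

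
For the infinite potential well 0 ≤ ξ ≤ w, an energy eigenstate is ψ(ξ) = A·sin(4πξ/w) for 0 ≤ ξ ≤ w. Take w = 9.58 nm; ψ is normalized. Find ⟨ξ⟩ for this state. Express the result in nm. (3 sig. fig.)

The expectation value is the |ψ|²-weighted average of ξ: ∫ ξ|ψ|² dξ.
The ratio of the moment integral to the normalization integral gives ⟨ξ⟩ = w/2.
Putting w = 9.58 gives 4.790.

⟨ξ⟩ ≈ 4.79 nm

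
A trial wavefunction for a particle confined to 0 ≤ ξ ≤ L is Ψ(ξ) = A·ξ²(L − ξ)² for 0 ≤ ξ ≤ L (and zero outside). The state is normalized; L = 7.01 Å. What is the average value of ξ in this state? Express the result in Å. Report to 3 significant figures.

⟨ξ⟩ ≈ 3.51 Å

⟨ξ⟩ = ∫ ξ |Ψ|² dξ over the full domain.
Expanding the polynomial and integrating term by term, the ratio of the moment integral to the normalization integral gives ⟨ξ⟩ = L/2.
Putting L = 7.01 gives 3.505.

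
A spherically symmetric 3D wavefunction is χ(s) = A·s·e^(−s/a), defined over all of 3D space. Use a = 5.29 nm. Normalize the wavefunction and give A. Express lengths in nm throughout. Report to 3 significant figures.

Require ∫ |χ|² 4πs² ds = 1 over the whole domain.
The angular integral contributes 4π, leaving ∫₀^∞ s²|χ|² ds.
Recall ∫₀^∞ s^m e^(−s/β) ds = m!·β^(m+1), ∫|χ|² 4πs² ds = A²·(3·π·a^5).
So A² = (3·π·a^5)^(−1).
With a = 5.29: A² = 0.00002561 and A = 0.005061.

A ≈ 0.00506 nm^(-5/2)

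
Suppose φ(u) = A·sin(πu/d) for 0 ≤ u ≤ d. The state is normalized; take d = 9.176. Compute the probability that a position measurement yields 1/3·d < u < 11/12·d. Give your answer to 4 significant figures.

P ≈ 0.8007

P = ∫_{1/3·d}^{11/12·d} |φ(u)|² du.
Since A² = 1/(d/2), this is the region integral divided by the full normalization integral.
Substituting t = u/d, A² and the length scale cancel in the ratio: P = ∫_{1/3}^{11/12} sin(π·t)^2 dt / ∫_{0}^{1} sin(π·t)^2 dt.
An antiderivative of sin(π·t)^2 is t/2 - sin(2·π·t)/(4·π); evaluating from 1/3 to 11/12 gives 1/(8·π) + √(3)/(8·π) + 7/24, while the full integral is 1/2.
Evaluating gives P = (3 + 3·√(3) + 7·π)/(12·π).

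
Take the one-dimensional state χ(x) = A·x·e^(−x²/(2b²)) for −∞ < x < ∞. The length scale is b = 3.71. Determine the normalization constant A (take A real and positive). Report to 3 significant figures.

The normalization condition is ∫|χ|² dx = 1 from −∞ to ∞.
Using the Gaussian integral ∫_{−∞}^{∞} e^(−αx²) dx = √(π/α), with χ = A·x·e^(−x²/(2b²)), the integral evaluates to A²·[√(π)·b^3/2].
Setting this equal to 1 gives A² = 1/(√(π)·b^3/2).
Substituting b = 3.71 gives A² = 0.02210, so A = 0.1487.

A ≈ 0.149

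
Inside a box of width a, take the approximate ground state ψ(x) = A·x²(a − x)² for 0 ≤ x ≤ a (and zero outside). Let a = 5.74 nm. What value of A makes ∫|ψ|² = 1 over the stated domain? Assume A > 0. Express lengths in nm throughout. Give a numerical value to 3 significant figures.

A ≈ 0.00965 nm^(-9/2)

The normalization condition is ∫|ψ|² dx = 1 from 0 to a.
∫|ψ|² dx = A²·(a^9/630).
Hence A² = 1/[a^9/630].
Plugging in a = 5.74 yields A = 0.009651.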